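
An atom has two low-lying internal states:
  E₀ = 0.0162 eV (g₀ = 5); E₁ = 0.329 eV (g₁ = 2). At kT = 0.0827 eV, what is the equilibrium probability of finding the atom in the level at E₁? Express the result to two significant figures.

Eᵢ/kT = 0.1959, 3.978.
Z = Σ gᵢe^(−Eᵢ/kT) = 5·e^(−0.1959) + 2·e^(−3.978) = 4.110 + 0.03745 = 4.147.
P₁ = g₁ e^(−E₁/kT) / Z = 0.03745/4.147 = 0.0090.

0.0090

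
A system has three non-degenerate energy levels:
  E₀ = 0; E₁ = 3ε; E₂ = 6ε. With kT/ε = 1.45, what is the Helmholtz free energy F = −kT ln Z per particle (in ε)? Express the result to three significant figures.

Eᵢ/kT = 0, 2.0690, 4.1379.
Z = Σ e^(−Eᵢ/kT) = e^(−0) + e^(−2.0690) + e^(−4.1379) = 1.0000 + 0.12631 + 0.015956 = 1.1423.
F = −kT ln Z = −1.45 × ln(1.1423) = −1.45 × 0.13304 = -0.193 ε.

-0.193 ε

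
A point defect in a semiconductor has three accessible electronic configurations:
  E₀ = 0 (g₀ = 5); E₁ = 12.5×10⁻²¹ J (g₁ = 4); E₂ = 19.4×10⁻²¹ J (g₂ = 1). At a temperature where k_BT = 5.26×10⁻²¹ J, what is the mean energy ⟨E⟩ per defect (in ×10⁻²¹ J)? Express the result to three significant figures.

0.951 ×10⁻²¹ J

Eᵢ/kT = 0, 2.3764, 3.6882.
Z = Σ gᵢe^(−Eᵢ/kT) = 5·e^(−0) + 4·e^(−2.3764) + 1·e^(−3.6882) = 5.0000 + 0.37154 + 0.025017 = 5.3966.
⟨E⟩ = Σ Eᵢ gᵢe^(−Eᵢ/kT) / Z = (0·5.0000 + 12.5·0.37154 + 19.4·0.025017) / 5.3966 = 0.951 ×10⁻²¹ J.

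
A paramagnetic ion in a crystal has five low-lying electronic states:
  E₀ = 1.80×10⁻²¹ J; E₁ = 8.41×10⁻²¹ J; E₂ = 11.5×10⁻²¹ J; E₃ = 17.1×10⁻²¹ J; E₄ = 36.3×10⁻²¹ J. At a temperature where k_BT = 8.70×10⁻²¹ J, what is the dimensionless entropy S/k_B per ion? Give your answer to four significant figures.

Eᵢ/kT = 0.206897, 0.966667, 1.32184, 1.96552, 4.17241.
Z = Σ e^(−Eᵢ/kT) = e^(−0.206897) + e^(−0.966667) + e^(−1.32184) + e^(−1.96552) + e^(−4.17241) = 0.813103 + 0.380349 + 0.266644 + 0.140083 + 0.0154151 = 1.61559.
⟨E⟩ = Σ EᵢPᵢ = 6.61289 ×10⁻²¹ J.
S/k_B = ln Z + ⟨E⟩/kT = ln(1.61559) + 6.61289/8.70 = 0.479700 + 0.760102 = 1.240.

1.240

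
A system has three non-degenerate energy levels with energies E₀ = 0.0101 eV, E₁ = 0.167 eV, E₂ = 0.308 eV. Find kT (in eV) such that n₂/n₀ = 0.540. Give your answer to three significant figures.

n₂/n₀ = exp[−(E₂−E₀)/kT] = 0.540.
⇒ (E₂−E₀)/kT = ln(1/0.540) = ln(1.8519) = 0.61621.
kT = 0.2979 eV / 0.61621 = 0.483 eV.

0.483 eV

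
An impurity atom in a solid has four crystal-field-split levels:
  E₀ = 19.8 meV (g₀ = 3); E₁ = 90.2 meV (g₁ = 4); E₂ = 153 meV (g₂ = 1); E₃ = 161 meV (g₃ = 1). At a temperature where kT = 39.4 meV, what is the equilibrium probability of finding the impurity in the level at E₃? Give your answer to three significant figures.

Eᵢ/kT = 0.50254, 2.2893, 3.8832, 4.0863.
Z = Σ gᵢe^(−Eᵢ/kT) = 3·e^(−0.50254) + 4·e^(−2.2893) + 1·e^(−3.8832) + 1·e^(−4.0863) = 1.8150 + 0.40535 + 0.020585 + 0.016801 = 2.2577.
P₃ = g₃ e^(−E₃/kT) / Z = 0.016801/2.2577 = 0.00744.

0.00744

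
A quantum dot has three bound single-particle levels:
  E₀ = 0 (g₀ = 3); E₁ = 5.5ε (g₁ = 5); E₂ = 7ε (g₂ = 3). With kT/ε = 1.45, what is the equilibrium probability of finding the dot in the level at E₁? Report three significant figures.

0.0359

Eᵢ/kT = 0, 3.7931, 4.8276.
Z = Σ gᵢe^(−Eᵢ/kT) = 3·e^(−0) + 5·e^(−3.7931) + 3·e^(−4.8276) = 3.0000 + 0.11263 + 0.024017 = 3.1366.
P₁ = g₁ e^(−E₁/kT) / Z = 0.11263/3.1366 = 0.0359.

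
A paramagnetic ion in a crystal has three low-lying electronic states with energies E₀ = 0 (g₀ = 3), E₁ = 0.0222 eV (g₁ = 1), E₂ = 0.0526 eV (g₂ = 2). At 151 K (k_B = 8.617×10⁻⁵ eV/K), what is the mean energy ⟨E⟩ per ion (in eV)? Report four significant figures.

0.001827 eV

k_BT = 8.617×10⁻⁵ × 151 K = 0.0130117 eV.
Eᵢ/kT = 0, 1.70616, 4.04252.
Z = Σ gᵢe^(−Eᵢ/kT) = 3·e^(−0) + 1·e^(−1.70616) + 2·e^(−4.04252) = 3.00000 + 0.181562 + 0.0351064 = 3.21667.
⟨E⟩ = Σ Eᵢ gᵢe^(−Eᵢ/kT) / Z = (0·3.00000 + 0.0222·0.181562 + 0.0526·0.0351064) / 3.21667 = 0.001827 eV.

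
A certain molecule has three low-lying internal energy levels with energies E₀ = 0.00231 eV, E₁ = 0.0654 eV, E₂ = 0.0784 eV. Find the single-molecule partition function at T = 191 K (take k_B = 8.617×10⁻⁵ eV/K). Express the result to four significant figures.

Z = 0.8964

k_BT = 8.617×10⁻⁵ × 191 K = 0.0164585 eV.
Eᵢ/kT = 0.140353, 3.97363, 4.76350.
Z = Σ e^(−Eᵢ/kT) = e^(−0.140353) + e^(−3.97363) + e^(−4.76350) = 0.869051 + 0.0188050 + 0.00853568 = 0.896392.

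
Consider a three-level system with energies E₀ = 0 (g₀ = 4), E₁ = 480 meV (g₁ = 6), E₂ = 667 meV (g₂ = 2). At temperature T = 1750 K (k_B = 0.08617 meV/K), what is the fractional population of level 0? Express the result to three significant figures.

k_BT = 0.08617 × 1750 K = 150.80 meV.
Eᵢ/kT = 0, 3.1830, 4.4231.
Z = Σ gᵢe^(−Eᵢ/kT) = 4·e^(−0) + 6·e^(−3.1830) + 2·e^(−4.4231) = 4.0000 + 0.24877 + 0.023994 = 4.2728.
P₀ = g₀ e^(−E₀/kT) / Z = 4.0000/4.2728 = 0.936.

0.936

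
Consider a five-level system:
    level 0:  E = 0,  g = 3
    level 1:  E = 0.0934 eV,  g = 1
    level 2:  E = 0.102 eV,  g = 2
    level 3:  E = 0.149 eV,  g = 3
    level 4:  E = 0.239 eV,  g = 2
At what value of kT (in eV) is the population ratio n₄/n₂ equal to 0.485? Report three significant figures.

n₄/n₂ = (g₄/g₂) exp[−(E₄−E₂)/kT] = 0.485.
⇒ (E₄−E₂)/kT = ln((2/2)/0.485) = ln(2.0619) = 0.72363.
kT = 0.137 eV / 0.72363 = 0.189 eV.

0.189 eV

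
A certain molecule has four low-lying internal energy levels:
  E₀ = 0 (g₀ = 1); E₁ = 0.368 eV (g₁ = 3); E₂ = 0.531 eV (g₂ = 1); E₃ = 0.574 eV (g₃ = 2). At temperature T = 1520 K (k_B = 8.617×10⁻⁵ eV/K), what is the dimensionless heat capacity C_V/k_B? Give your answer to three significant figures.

1.48

k_BT = 8.617×10⁻⁵ × 1520 K = 0.13098 eV.
Eᵢ/kT = 0, 2.8096, 4.0541, 4.3823.
Z = Σ gᵢe^(−Eᵢ/kT) = 1·e^(−0) + 3·e^(−2.8096) + 1·e^(−4.0541) + 2·e^(−4.3823) = 1.0000 + 0.18069 + 0.017351 + 0.024993 = 1.2230.
⟨E⟩ = 0.073633 eV, ⟨E²⟩ = 0.030741 eV².
C_V/k_B = (⟨E²⟩ − ⟨E⟩²)/(kT)² = (0.030741 − 0.0054218)/0.017156 = 1.48.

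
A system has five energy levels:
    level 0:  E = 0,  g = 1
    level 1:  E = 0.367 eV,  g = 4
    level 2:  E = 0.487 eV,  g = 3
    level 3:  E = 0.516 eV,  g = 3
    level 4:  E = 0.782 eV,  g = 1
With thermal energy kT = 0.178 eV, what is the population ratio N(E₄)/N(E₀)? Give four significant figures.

0.01236

n₄/n₀ = (g₄/g₀) exp[−(E₄−E₀)/kT] = (1/1) × exp(−(0.782 eV)/(0.178 eV)) = (1/1) × exp(-4.39326) = 0.01236.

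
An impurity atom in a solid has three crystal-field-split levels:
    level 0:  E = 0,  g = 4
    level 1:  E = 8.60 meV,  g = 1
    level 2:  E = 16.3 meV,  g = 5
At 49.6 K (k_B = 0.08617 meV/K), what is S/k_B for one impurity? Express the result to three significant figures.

1.61

k_BT = 0.08617 × 49.6 K = 4.2740 meV.
Eᵢ/kT = 0, 2.0122, 3.8138.
Z = Σ gᵢe^(−Eᵢ/kT) = 4·e^(−0) + 1·e^(−2.0122) + 5·e^(−3.8138) = 4.0000 + 0.13369 + 0.11032 = 4.2440.
⟨E⟩ = Σ EᵢPᵢ = 0.69462 meV.
S/k_B = ln Z + ⟨E⟩/kT = ln(4.2440) + 0.69462/4.2740 = 1.4455 + 0.16252 = 1.61.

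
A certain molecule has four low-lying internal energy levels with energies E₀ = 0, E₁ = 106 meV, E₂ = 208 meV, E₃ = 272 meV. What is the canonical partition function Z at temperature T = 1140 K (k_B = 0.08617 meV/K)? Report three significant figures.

k_BT = 0.08617 × 1140 K = 98.234 meV.
Eᵢ/kT = 0, 1.0791, 2.1174, 2.7689.
Z = Σ e^(−Eᵢ/kT) = e^(−0) + e^(−1.0791) + e^(−2.1174) + e^(−2.7689) = 1.0000 + 0.33990 + 0.12034 + 0.062731 = 1.5230.

Z = 1.52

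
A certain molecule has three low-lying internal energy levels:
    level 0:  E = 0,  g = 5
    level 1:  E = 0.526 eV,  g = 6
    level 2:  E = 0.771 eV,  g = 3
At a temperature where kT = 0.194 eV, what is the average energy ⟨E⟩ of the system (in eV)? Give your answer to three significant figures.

Eᵢ/kT = 0, 2.7113, 3.9742.
Z = Σ gᵢe^(−Eᵢ/kT) = 5·e^(−0) + 6·e^(−2.7113) + 3·e^(−3.9742) = 5.0000 + 0.39870 + 0.056383 = 5.4551.
⟨E⟩ = Σ Eᵢ gᵢe^(−Eᵢ/kT) / Z = (0·5.0000 + 0.526·0.39870 + 0.771·0.056383) / 5.4551 = 0.0464 eV.

0.0464 eV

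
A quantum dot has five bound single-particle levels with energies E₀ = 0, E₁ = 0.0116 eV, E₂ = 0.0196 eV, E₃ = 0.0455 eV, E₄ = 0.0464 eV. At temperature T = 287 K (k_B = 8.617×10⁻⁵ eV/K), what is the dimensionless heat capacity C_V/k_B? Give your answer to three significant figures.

k_BT = 8.617×10⁻⁵ × 287 K = 0.024731 eV.
Eᵢ/kT = 0, 0.46905, 0.79253, 1.8398, 1.8762.
Z = Σ e^(−Eᵢ/kT) = e^(−0) + e^(−0.46905) + e^(−0.79253) + e^(−1.8398) + e^(−1.8762) = 1.0000 + 0.62560 + 0.45270 + 0.15885 + 0.15317 = 2.3903.
⟨E⟩ = 0.012745 eV, ⟨E²⟩ = 0.00038352 eV².
C_V/k_B = (⟨E²⟩ − ⟨E⟩²)/(kT)² = (0.00038352 − 0.00016244)/0.00061162 = 0.361.

0.361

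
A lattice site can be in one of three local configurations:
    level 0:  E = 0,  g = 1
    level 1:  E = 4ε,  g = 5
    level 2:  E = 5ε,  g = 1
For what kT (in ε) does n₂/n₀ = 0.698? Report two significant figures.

n₂/n₀ = (g₂/g₀) exp[−(E₂−E₀)/kT] = 0.698.
⇒ (E₂−E₀)/kT = ln((1/1)/0.698) = ln(1.433) = 0.3598.
kT = 5ε / 0.3598 = 14 ε.

14 ε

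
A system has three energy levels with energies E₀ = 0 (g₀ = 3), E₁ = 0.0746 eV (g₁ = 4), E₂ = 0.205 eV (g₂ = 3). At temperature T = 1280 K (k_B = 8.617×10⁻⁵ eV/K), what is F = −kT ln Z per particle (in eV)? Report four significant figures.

k_BT = 8.617×10⁻⁵ × 1280 K = 0.110298 eV.
Eᵢ/kT = 0, 0.676350, 1.85860.
Z = Σ gᵢe^(−Eᵢ/kT) = 3·e^(−0) + 4·e^(−0.676350) + 3·e^(−1.85860) = 3.00000 + 2.03388 + 0.467672 = 5.50155.
F = −kT ln Z = −0.110298 × ln(5.50155) = −0.110298 × 1.70503 = -0.1881 eV.

-0.1881 eV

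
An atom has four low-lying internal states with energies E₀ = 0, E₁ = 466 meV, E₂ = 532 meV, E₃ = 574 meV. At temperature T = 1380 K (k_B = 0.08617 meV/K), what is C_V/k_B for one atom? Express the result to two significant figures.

k_BT = 0.08617 × 1380 K = 118.9 meV.
Eᵢ/kT = 0, 3.919, 4.474, 4.828.
Z = Σ e^(−Eᵢ/kT) = e^(−0) + e^(−3.919) + e^(−4.474) + e^(−4.828) = 1.000 + 0.01986 + 0.01140 + 0.008003 = 1.039.
⟨E⟩ = 19.17 meV, ⟨E²⟩ = 9794 meV².
C_V/k_B = (⟨E²⟩ − ⟨E⟩²)/(kT)² = (9794 − 367.5)/14140 = 0.67.

0.67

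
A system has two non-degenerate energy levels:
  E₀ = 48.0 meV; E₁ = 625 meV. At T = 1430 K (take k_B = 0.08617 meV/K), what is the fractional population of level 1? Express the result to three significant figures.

0.00917

k_BT = 0.08617 × 1430 K = 123.22 meV.
Eᵢ/kT = 0.38955, 5.0722.
Z = Σ e^(−Eᵢ/kT) = e^(−0.38955) + e^(−5.0722) = 0.67736 + 0.0062686 = 0.68363.
P₁ = e^(−E₁/kT) / Z = 0.0062686/0.68363 = 0.00917.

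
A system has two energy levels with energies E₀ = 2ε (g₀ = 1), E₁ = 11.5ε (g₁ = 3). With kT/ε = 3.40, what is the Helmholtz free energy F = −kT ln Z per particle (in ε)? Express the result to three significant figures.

Eᵢ/kT = 0.58824, 3.3824.
Z = Σ gᵢe^(−Eᵢ/kT) = 1·e^(−0.58824) + 3·e^(−3.3824) = 0.55530 + 0.10190 = 0.65720.
F = −kT ln Z = −3.40 × ln(0.65720) = −3.40 × -0.41977 = 1.43 ε.

1.43 ε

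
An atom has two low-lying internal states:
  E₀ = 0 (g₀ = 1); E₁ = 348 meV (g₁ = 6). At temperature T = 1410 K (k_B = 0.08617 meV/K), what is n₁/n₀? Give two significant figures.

0.34

k_BT = 0.08617 × 1410 K = 121.5 meV.
n₁/n₀ = (g₁/g₀) exp[−(E₁−E₀)/kT] = (6/1) × exp(−(348 meV)/(121.5 meV)) = (6/1) × exp(-2.864) = 0.34.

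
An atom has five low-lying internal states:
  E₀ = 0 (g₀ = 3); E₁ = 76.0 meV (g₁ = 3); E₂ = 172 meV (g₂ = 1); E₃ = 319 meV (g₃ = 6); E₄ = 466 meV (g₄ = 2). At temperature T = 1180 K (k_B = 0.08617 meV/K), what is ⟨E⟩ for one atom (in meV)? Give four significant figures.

k_BT = 0.08617 × 1180 K = 101.681 meV.
Eᵢ/kT = 0, 0.747436, 1.69156, 3.13726, 4.58296.
Z = Σ gᵢe^(−Eᵢ/kT) = 3·e^(−0) + 3·e^(−0.747436) + 1·e^(−1.69156) + 6·e^(−3.13726) + 2·e^(−4.58296) = 3.00000 + 1.42074 + 0.184232 + 0.260409 + 0.0204492 = 4.88583.
⟨E⟩ = Σ Eᵢ gᵢe^(−Eᵢ/kT) / Z = (0·3.00000 + 76.0·1.42074 + 172·0.184232 + 319·0.260409 + 466·0.0204492) / 4.88583 = 47.54 meV.

47.54 meV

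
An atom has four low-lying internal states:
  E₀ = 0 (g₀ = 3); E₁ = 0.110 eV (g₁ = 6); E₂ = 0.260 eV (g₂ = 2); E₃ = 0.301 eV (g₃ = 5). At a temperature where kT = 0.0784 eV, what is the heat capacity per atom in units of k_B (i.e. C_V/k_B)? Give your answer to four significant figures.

0.7936

Eᵢ/kT = 0, 1.40306, 3.31633, 3.83929.
Z = Σ gᵢe^(−Eᵢ/kT) = 3·e^(−0) + 6·e^(−1.40306) + 2·e^(−3.31633) + 5·e^(−3.83929) = 3.00000 + 1.47506 + 0.0725715 + 0.107544 = 4.65518.
⟨E⟩ = 0.0458620 eV, ⟨E²⟩ = 0.00698097 eV².
C_V/k_B = (⟨E²⟩ − ⟨E⟩²)/(kT)² = (0.00698097 − 0.00210332)/0.00614656 = 0.7936.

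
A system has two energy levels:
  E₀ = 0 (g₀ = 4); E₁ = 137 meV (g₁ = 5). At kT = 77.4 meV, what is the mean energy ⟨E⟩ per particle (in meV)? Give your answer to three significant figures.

Eᵢ/kT = 0, 1.7700.
Z = Σ gᵢe^(−Eᵢ/kT) = 4·e^(−0) + 5·e^(−1.7700) = 4.0000 + 0.85166 = 4.8517.
⟨E⟩ = Σ Eᵢ gᵢe^(−Eᵢ/kT) / Z = (0·4.0000 + 137·0.85166) / 4.8517 = 24.0 meV.

24.0 meV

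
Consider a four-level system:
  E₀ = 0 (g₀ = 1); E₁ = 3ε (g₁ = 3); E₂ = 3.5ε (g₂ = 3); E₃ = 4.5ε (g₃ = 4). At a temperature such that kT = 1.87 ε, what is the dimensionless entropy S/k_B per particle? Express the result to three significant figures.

Eᵢ/kT = 0, 1.6043, 1.8717, 2.4064.
Z = Σ gᵢe^(−Eᵢ/kT) = 1·e^(−0) + 3·e^(−1.6043) + 3·e^(−1.8717) + 4·e^(−2.4064) = 1.0000 + 0.60309 + 0.46159 + 0.36056 = 2.4252.
⟨E⟩ = Σ EᵢPᵢ = 2.0812 ε.
S/k_B = ln Z + ⟨E⟩/kT = ln(2.4252) + 2.0812/1.87 = 0.88591 + 1.1129 = 2.00.

2.00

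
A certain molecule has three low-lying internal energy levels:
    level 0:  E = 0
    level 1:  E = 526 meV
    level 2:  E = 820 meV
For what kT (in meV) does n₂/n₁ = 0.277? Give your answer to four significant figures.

n₂/n₁ = exp[−(E₂−E₁)/kT] = 0.277.
⇒ (E₂−E₁)/kT = ln(1/0.277) = ln(3.61011) = 1.28374.
kT = 294 meV / 1.28374 = 229.0 meV.

229.0 meV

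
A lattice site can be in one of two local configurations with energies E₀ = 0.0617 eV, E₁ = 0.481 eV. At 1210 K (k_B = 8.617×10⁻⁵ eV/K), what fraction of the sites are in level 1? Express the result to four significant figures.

0.01761

k_BT = 8.617×10⁻⁵ × 1210 K = 0.104266 eV.
Eᵢ/kT = 0.591756, 4.61320.
Z = Σ e^(−Eᵢ/kT) = e^(−0.591756) + e^(−4.61320) = 0.553355 + 0.00992002 = 0.563275.
P₁ = e^(−E₁/kT) / Z = 0.00992002/0.563275 = 0.01761.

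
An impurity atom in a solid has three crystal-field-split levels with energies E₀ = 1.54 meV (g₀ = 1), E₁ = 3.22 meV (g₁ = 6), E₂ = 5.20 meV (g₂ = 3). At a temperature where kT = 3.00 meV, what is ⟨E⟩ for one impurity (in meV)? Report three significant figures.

Eᵢ/kT = 0.51333, 1.0733, 1.7333.
Z = Σ gᵢe^(−Eᵢ/kT) = 1·e^(−0.51333) + 6·e^(−1.0733) + 3·e^(−1.7333) = 0.59850 + 2.0513 + 0.53010 = 3.1799.
⟨E⟩ = Σ Eᵢ gᵢe^(−Eᵢ/kT) / Z = (1.54·0.59850 + 3.22·2.0513 + 5.20·0.53010) / 3.1799 = 3.23 meV.

3.23 meV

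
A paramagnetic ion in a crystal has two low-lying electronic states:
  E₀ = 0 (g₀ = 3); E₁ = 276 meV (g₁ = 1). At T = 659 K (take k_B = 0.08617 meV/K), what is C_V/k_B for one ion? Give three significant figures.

0.0607

k_BT = 0.08617 × 659 K = 56.786 meV.
Eᵢ/kT = 0, 4.8604.
Z = Σ gᵢe^(−Eᵢ/kT) = 3·e^(−0) + 1·e^(−4.8604) = 3.0000 + 0.0077474 = 3.0077.
⟨E⟩ = 0.71094 meV, ⟨E²⟩ = 196.22 meV².
C_V/k_B = (⟨E²⟩ − ⟨E⟩²)/(kT)² = (196.22 − 0.50544)/3224.6 = 0.0607.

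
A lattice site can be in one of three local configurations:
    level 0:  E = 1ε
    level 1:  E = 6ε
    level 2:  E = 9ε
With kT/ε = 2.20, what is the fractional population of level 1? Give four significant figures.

0.09123

Eᵢ/kT = 0.454545, 2.72727, 4.09091.
Z = Σ e^(−Eᵢ/kT) = e^(−0.454545) + e^(−2.72727) + e^(−4.09091) = 0.634737 + 0.0653976 + 0.0167240 = 0.716859.
P₁ = e^(−E₁/kT) / Z = 0.0653976/0.716859 = 0.09123.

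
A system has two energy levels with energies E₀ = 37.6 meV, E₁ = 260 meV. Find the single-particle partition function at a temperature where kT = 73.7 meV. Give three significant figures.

Z = 0.630

Eᵢ/kT = 0.51018, 3.5278.
Z = Σ e^(−Eᵢ/kT) = e^(−0.51018) + e^(−3.5278) = 0.60039 + 0.029369 = 0.62976.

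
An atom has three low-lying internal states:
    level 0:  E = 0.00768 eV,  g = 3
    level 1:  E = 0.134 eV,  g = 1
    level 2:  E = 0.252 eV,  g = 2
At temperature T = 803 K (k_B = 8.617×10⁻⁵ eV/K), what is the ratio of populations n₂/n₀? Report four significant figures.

0.01952

k_BT = 8.617×10⁻⁵ × 803 K = 0.0691945 eV.
n₂/n₀ = (g₂/g₀) exp[−(E₂−E₀)/kT] = (2/3) × exp(−(0.24432 eV)/(0.0691945 eV)) = (2/3) × exp(-3.53092) = 0.01952.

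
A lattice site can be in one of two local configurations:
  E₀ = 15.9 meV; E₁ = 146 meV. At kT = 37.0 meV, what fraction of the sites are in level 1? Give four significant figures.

Eᵢ/kT = 0.429730, 3.94595.
Z = Σ e^(−Eᵢ/kT) = e^(−0.429730) + e^(−3.94595) = 0.650685 + 0.0193328 = 0.670018.
P₁ = e^(−E₁/kT) / Z = 0.0193328/0.670018 = 0.02885.

0.02885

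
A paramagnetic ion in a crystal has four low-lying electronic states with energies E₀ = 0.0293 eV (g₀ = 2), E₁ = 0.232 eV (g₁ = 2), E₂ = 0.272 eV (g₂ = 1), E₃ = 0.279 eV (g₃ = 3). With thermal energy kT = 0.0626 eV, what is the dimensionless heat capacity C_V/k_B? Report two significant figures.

Eᵢ/kT = 0.4681, 3.706, 4.345, 4.457.
Z = Σ gᵢe^(−Eᵢ/kT) = 2·e^(−0.4681) + 2·e^(−3.706) + 1·e^(−4.345) + 3·e^(−4.457) = 1.252 + 0.04915 + 0.01297 + 0.03479 = 1.349.
⟨E⟩ = 0.04546 eV, ⟨E²⟩ = 0.005477 eV².
C_V/k_B = (⟨E²⟩ − ⟨E⟩²)/(kT)² = (0.005477 − 0.002067)/0.003919 = 0.87.

0.87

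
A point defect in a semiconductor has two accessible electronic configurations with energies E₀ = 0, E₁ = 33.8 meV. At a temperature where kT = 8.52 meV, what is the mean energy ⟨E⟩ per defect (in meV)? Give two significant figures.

0.63 meV

Eᵢ/kT = 0, 3.967.
Z = Σ e^(−Eᵢ/kT) = e^(−0) + e^(−3.967) = 1.000 + 0.01893 = 1.019.
⟨E⟩ = Σ Eᵢ e^(−Eᵢ/kT) / Z = (0·1.000 + 33.8·0.01893) / 1.019 = 0.63 meV.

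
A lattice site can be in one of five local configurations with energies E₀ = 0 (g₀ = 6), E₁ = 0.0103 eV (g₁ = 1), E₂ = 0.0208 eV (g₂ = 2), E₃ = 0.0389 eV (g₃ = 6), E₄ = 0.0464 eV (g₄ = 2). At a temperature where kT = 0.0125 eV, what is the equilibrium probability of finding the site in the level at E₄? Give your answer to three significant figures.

0.00685

Eᵢ/kT = 0, 0.82400, 1.6640, 3.1120, 3.7120.
Z = Σ gᵢe^(−Eᵢ/kT) = 6·e^(−0) + 1·e^(−0.82400) + 2·e^(−1.6640) + 6·e^(−3.1120) + 2·e^(−3.7120) = 6.0000 + 0.43867 + 0.37876 + 0.26707 + 0.048857 = 7.1334.
P₄ = g₄ e^(−E₄/kT) / Z = 0.048857/7.1334 = 0.00685.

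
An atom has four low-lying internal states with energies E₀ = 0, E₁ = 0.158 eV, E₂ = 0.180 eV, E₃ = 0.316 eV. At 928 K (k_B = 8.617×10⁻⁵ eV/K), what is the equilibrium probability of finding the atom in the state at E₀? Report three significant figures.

k_BT = 8.617×10⁻⁵ × 928 K = 0.079966 eV.
Eᵢ/kT = 0, 1.9758, 2.2510, 3.9517.
Z = Σ e^(−Eᵢ/kT) = e^(−0) + e^(−1.9758) + e^(−2.2510) + e^(−3.9517) = 1.0000 + 0.13865 + 0.10529 + 0.019222 = 1.2632.
P₀ = e^(−E₀/kT) / Z = 1.0000/1.2632 = 0.792.

0.792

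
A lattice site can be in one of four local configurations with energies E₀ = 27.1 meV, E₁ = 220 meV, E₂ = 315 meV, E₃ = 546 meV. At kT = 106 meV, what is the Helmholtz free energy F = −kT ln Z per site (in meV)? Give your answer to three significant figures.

4.67 meV

Eᵢ/kT = 0.25566, 2.0755, 2.9717, 5.1509.
Z = Σ e^(−Eᵢ/kT) = e^(−0.25566) + e^(−2.0755) + e^(−2.9717) + e^(−5.1509) = 0.77441 + 0.12549 + 0.051216 + 0.0057942 = 0.95691.
F = −kT ln Z = −106 × ln(0.95691) = −106 × -0.044046 = 4.67 meV.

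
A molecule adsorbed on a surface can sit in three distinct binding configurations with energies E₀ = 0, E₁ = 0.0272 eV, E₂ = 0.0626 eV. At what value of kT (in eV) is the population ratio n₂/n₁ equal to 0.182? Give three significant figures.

n₂/n₁ = exp[−(E₂−E₁)/kT] = 0.182.
⇒ (E₂−E₁)/kT = ln(1/0.182) = ln(5.4945) = 1.7037.
kT = 0.0354 eV / 1.7037 = 0.0208 eV.

0.0208 eV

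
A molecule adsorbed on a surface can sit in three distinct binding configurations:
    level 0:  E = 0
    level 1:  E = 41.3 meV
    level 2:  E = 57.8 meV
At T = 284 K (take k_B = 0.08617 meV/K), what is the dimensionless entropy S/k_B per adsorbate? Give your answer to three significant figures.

0.664

k_BT = 0.08617 × 284 K = 24.472 meV.
Eᵢ/kT = 0, 1.6876, 2.3619.
Z = Σ e^(−Eᵢ/kT) = e^(−0) + e^(−1.6876) + e^(−2.3619) = 1.0000 + 0.18496 + 0.094241 = 1.2792.
⟨E⟩ = Σ EᵢPᵢ = 10.230 meV.
S/k_B = ln Z + ⟨E⟩/kT = ln(1.2792) + 10.230/24.472 = 0.24623 + 0.41803 = 0.664.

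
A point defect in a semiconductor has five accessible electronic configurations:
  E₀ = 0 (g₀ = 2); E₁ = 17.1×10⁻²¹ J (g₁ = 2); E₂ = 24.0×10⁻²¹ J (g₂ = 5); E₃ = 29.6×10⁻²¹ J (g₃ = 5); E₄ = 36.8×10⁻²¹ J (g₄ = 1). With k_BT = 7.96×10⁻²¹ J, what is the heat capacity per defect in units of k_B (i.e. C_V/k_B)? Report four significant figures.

Eᵢ/kT = 0, 2.14824, 3.01508, 3.71859, 4.62312.
Z = Σ gᵢe^(−Eᵢ/kT) = 2·e^(−0) + 2·e^(−2.14824) + 5·e^(−3.01508) + 5·e^(−3.71859) + 1·e^(−4.62312) = 2.00000 + 0.233379 + 0.245210 + 0.121341 + 0.00982210 = 2.60975.
⟨E⟩ = 5.29896, ⟨E²⟩ = 126.104.
C_V/k_B = (⟨E²⟩ − ⟨E⟩²)/(kT)² = (126.104 − 28.0790)/63.3616 = 1.547.

1.547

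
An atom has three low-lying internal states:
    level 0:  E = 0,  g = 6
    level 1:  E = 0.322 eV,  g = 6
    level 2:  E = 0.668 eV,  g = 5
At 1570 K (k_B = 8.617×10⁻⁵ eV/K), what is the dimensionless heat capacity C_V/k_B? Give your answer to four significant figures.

k_BT = 8.617×10⁻⁵ × 1570 K = 0.135287 eV.
Eᵢ/kT = 0, 2.38013, 4.93765.
Z = Σ gᵢe^(−Eᵢ/kT) = 6·e^(−0) + 6·e^(−2.38013) + 5·e^(−4.93765) = 6.00000 + 0.555231 + 0.0358572 = 6.59109.
⟨E⟩ = 0.0307593 eV, ⟨E²⟩ = 0.0111619 eV².
C_V/k_B = (⟨E²⟩ − ⟨E⟩²)/(kT)² = (0.0111619 − 0.000946135)/0.0183026 = 0.5582.

0.5582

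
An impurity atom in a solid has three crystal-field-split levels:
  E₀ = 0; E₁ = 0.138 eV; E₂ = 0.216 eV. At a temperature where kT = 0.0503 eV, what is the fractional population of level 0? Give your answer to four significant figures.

Eᵢ/kT = 0, 2.74354, 4.29423.
Z = Σ e^(−Eᵢ/kT) = e^(−0) + e^(−2.74354) + e^(−4.29423) = 1.00000 + 0.0643422 + 0.0136471 = 1.07799.
P₀ = e^(−E₀/kT) / Z = 1.00000/1.07799 = 0.9277.

0.9277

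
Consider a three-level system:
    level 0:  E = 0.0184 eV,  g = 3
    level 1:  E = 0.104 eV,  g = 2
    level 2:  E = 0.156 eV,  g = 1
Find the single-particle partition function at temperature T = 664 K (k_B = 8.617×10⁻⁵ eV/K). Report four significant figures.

Z = 2.565

k_BT = 8.617×10⁻⁵ × 664 K = 0.0572169 eV.
Eᵢ/kT = 0.321583, 1.81764, 2.72647.
Z = Σ gᵢe^(−Eᵢ/kT) = 3·e^(−0.321583) + 2·e^(−1.81764) + 1·e^(−2.72647) = 2.17500 + 0.324817 + 0.0654499 = 2.56527.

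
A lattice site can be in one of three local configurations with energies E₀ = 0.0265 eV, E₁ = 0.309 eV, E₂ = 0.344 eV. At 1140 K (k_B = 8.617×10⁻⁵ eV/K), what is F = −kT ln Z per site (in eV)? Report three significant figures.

0.0175 eV

k_BT = 8.617×10⁻⁵ × 1140 K = 0.098234 eV.
Eᵢ/kT = 0.26976, 3.1456, 3.5018.
Z = Σ e^(−Eᵢ/kT) = e^(−0.26976) + e^(−3.1456) + e^(−3.5018) = 0.76356 + 0.043041 + 0.030143 = 0.83674.
F = −kT ln Z = −0.098234 × ln(0.83674) = −0.098234 × -0.17824 = 0.0175 eV.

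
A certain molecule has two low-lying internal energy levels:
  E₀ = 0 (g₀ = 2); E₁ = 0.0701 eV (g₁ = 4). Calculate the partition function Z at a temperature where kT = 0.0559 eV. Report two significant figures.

Eᵢ/kT = 0, 1.254.
Z = Σ gᵢe^(−Eᵢ/kT) = 2·e^(−0) + 4·e^(−1.254) = 2.000 + 1.141 = 3.141.

Z = 3.1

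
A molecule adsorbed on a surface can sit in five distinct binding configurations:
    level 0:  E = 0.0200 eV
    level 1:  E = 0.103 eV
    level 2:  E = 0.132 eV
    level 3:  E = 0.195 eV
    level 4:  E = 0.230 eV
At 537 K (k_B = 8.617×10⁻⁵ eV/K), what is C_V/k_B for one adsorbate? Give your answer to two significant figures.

0.99

k_BT = 8.617×10⁻⁵ × 537 K = 0.04627 eV.
Eᵢ/kT = 0.4322, 2.226, 2.853, 4.214, 4.971.
Z = Σ e^(−Eᵢ/kT) = e^(−0.4322) + e^(−2.226) + e^(−2.853) + e^(−4.214) + e^(−4.971) = 0.6491 + 0.1080 + 0.05767 + 0.01479 + 0.006936 = 0.8365.
⟨E⟩ = 0.04327 eV, ⟨E²⟩ = 0.003992 eV².
C_V/k_B = (⟨E²⟩ − ⟨E⟩²)/(kT)² = (0.003992 − 0.001872)/0.002141 = 0.99.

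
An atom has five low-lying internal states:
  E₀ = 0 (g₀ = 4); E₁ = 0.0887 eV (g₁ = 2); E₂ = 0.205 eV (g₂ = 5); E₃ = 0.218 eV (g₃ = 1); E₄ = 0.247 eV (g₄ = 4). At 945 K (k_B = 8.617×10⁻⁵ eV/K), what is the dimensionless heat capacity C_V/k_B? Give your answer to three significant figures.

k_BT = 8.617×10⁻⁵ × 945 K = 0.081431 eV.
Eᵢ/kT = 0, 1.0893, 2.5175, 2.6771, 3.0332.
Z = Σ gᵢe^(−Eᵢ/kT) = 4·e^(−0) + 2·e^(−1.0893) + 5·e^(−2.5175) + 1·e^(−2.6771) + 4·e^(−3.0332) = 4.0000 + 0.67290 + 0.40331 + 0.068762 + 0.19265 = 5.3376.
⟨E⟩ = 0.038395 eV, ⟨E²⟩ = 0.0069815 eV².
C_V/k_B = (⟨E²⟩ − ⟨E⟩²)/(kT)² = (0.0069815 − 0.0014742)/0.0066310 = 0.831.

0.831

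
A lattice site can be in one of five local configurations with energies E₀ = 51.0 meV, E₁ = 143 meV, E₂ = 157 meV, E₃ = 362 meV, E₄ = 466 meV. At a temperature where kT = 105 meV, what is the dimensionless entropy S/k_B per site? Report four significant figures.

1.136

Eᵢ/kT = 0.485714, 1.36190, 1.49524, 3.44762, 4.43810.
Z = Σ e^(−Eᵢ/kT) = e^(−0.485714) + e^(−1.36190) + e^(−1.49524) + e^(−3.44762) + e^(−4.43810) = 0.615258 + 0.256174 + 0.224195 + 0.0318213 + 0.0118184 = 1.13927.
⟨E⟩ = Σ EᵢPᵢ = 105.538 meV.
S/k_B = ln Z + ⟨E⟩/kT = ln(1.13927) + 105.538/105 = 0.130388 + 1.00512 = 1.136.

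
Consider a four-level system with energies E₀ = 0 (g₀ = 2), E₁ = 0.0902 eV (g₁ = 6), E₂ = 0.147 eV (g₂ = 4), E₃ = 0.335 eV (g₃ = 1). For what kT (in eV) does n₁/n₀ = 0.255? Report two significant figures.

n₁/n₀ = (g₁/g₀) exp[−(E₁−E₀)/kT] = 0.255.
⇒ (E₁−E₀)/kT = ln((6/2)/0.255) = ln(11.76) = 2.465.
kT = 0.0902 eV / 2.465 = 0.037 eV.

0.037 eV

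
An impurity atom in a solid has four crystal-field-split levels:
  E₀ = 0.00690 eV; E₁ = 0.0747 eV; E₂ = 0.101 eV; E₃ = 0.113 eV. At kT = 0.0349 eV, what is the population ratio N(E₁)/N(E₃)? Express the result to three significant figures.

3.00

n₁/n₃ = exp[−(E₁−E₃)/kT] = exp(−(-0.0383 eV)/(0.0349 eV)) = exp(1.0974) = 3.00.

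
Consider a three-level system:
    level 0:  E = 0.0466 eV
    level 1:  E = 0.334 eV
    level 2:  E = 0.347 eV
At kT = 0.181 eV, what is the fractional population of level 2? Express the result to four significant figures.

0.1364

Eᵢ/kT = 0.257459, 1.84530, 1.91713.
Z = Σ e^(−Eᵢ/kT) = e^(−0.257459) + e^(−1.84530) + e^(−1.91713) = 0.773013 + 0.157978 + 0.147028 = 1.07802.
P₂ = e^(−E₂/kT) / Z = 0.147028/1.07802 = 0.1364.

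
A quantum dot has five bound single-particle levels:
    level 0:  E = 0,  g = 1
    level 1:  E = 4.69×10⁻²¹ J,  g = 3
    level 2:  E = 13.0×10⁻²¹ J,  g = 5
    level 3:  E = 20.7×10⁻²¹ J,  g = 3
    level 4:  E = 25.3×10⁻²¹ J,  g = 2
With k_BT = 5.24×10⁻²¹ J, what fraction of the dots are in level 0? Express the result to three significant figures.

Eᵢ/kT = 0, 0.89504, 2.4809, 3.9504, 4.8282.
Z = Σ gᵢe^(−Eᵢ/kT) = 1·e^(−0) + 3·e^(−0.89504) + 5·e^(−2.4809) + 3·e^(−3.9504) + 2·e^(−4.8282) = 1.0000 + 1.2258 + 0.41834 + 0.057741 + 0.016002 = 2.7179.
P₀ = g₀ e^(−E₀/kT) / Z = 1.0000/2.7179 = 0.368.

0.368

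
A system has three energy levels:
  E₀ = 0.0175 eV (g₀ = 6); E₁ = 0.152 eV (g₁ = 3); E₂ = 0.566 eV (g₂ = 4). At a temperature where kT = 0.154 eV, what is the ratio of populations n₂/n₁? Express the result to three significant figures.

0.0907

n₂/n₁ = (g₂/g₁) exp[−(E₂−E₁)/kT] = (4/3) × exp(−(0.414 eV)/(0.154 eV)) = (4/3) × exp(-2.6883) = 0.0907.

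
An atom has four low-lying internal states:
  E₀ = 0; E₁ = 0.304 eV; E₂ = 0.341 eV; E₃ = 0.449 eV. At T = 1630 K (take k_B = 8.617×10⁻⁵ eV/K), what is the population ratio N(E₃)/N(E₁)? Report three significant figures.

k_BT = 8.617×10⁻⁵ × 1630 K = 0.14046 eV.
n₃/n₁ = exp[−(E₃−E₁)/kT] = exp(−(0.145 eV)/(0.14046 eV)) = exp(-1.0323) = 0.356.

0.356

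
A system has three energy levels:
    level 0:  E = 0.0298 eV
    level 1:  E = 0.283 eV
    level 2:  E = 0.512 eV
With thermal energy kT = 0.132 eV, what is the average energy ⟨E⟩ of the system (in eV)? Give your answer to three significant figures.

Eᵢ/kT = 0.22576, 2.1439, 3.8788.
Z = Σ e^(−Eᵢ/kT) = e^(−0.22576) + e^(−2.1439) + e^(−3.8788) = 0.79791 + 0.11720 + 0.020676 = 0.93579.
⟨E⟩ = Σ Eᵢ e^(−Eᵢ/kT) / Z = (0.0298·0.79791 + 0.283·0.11720 + 0.512·0.020676) / 0.93579 = 0.0722 eV.

0.0722 eV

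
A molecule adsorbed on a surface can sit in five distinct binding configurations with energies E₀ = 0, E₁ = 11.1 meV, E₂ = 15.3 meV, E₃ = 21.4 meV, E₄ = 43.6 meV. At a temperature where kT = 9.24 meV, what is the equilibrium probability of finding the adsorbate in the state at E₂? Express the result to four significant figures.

Eᵢ/kT = 0, 1.20130, 1.65584, 2.31602, 4.71861.
Z = Σ e^(−Eᵢ/kT) = e^(−0) + e^(−1.20130) + e^(−1.65584) + e^(−2.31602) + e^(−4.71861) = 1.00000 + 0.300803 + 0.190932 + 0.0986655 + 0.00892758 = 1.59933.
P₂ = e^(−E₂/kT) / Z = 0.190932/1.59933 = 0.1194.

0.1194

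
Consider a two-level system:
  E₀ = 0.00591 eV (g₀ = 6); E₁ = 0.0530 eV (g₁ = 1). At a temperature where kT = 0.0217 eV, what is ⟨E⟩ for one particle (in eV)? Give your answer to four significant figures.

0.006789 eV

Eᵢ/kT = 0.272350, 2.44240.
Z = Σ gᵢe^(−Eᵢ/kT) = 6·e^(−0.272350) + 1·e^(−2.44240) = 4.56953 + 0.0869519 = 4.65648.
⟨E⟩ = Σ Eᵢ gᵢe^(−Eᵢ/kT) / Z = (0.00591·4.56953 + 0.0530·0.0869519) / 4.65648 = 0.006789 eV.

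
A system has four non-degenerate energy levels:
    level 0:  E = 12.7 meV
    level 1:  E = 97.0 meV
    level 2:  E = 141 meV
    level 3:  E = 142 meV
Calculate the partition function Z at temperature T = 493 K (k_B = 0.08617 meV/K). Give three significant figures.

k_BT = 0.08617 × 493 K = 42.482 meV.
Eᵢ/kT = 0.29895, 2.2833, 3.3191, 3.3426.
Z = Σ e^(−Eᵢ/kT) = e^(−0.29895) + e^(−2.2833) + e^(−3.3191) + e^(−3.3426) = 0.74160 + 0.10195 + 0.036185 + 0.035345 = 0.91508.

Z = 0.915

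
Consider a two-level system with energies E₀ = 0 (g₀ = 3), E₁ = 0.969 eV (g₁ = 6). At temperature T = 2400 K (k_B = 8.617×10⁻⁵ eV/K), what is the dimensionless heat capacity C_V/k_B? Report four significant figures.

k_BT = 8.617×10⁻⁵ × 2400 K = 0.206808 eV.
Eᵢ/kT = 0, 4.68551.
Z = Σ gᵢe^(−Eᵢ/kT) = 3·e^(−0) + 6·e^(−4.68551) = 3.00000 + 0.0553682 = 3.05537.
⟨E⟩ = 0.0175598 eV, ⟨E²⟩ = 0.0170155 eV².
C_V/k_B = (⟨E²⟩ − ⟨E⟩²)/(kT)² = (0.0170155 − 0.000308347)/0.0427695 = 0.3906.

0.3906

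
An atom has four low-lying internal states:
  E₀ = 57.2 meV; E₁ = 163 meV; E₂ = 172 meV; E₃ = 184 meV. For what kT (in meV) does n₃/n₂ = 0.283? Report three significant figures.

n₃/n₂ = exp[−(E₃−E₂)/kT] = 0.283.
⇒ (E₃−E₂)/kT = ln(1/0.283) = ln(3.5336) = 1.2623.
kT = 12 meV / 1.2623 = 9.51 meV.

9.51 meV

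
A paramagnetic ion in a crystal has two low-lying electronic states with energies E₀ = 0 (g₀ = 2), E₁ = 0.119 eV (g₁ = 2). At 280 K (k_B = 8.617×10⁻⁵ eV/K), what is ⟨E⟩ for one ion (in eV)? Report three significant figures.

0.000852 eV

k_BT = 8.617×10⁻⁵ × 280 K = 0.024128 eV.
Eᵢ/kT = 0, 4.9320.
Z = Σ gᵢe^(−Eᵢ/kT) = 2·e^(−0) + 2·e^(−4.9320) = 2.0000 + 0.014424 = 2.0144.
⟨E⟩ = Σ Eᵢ gᵢe^(−Eᵢ/kT) / Z = (0·2.0000 + 0.119·0.014424) / 2.0144 = 0.000852 eV.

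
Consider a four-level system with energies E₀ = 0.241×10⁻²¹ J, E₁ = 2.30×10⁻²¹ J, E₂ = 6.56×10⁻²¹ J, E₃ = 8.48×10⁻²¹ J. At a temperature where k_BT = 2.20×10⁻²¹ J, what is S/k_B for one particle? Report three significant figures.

Eᵢ/kT = 0.10955, 1.0455, 2.9818, 3.8545.
Z = Σ e^(−Eᵢ/kT) = e^(−0.10955) + e^(−1.0455) + e^(−2.9818) + e^(−3.8545) = 0.89624 + 0.35152 + 0.050701 + 0.021184 = 1.3196.
⟨E⟩ = Σ EᵢPᵢ = 1.1645 ×10⁻²¹ J.
S/k_B = ln Z + ⟨E⟩/kT = ln(1.3196) + 1.1645/2.20 = 0.27733 + 0.52932 = 0.807.

0.807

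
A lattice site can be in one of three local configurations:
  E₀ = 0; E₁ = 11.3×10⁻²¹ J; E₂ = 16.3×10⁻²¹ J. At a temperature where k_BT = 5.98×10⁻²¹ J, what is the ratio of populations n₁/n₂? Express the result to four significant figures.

2.307

n₁/n₂ = exp[−(E₁−E₂)/kT] = exp(−(-5.0 ×10⁻²¹ J)/(5.98 ×10⁻²¹ J)) = exp(0.836120) = 2.307.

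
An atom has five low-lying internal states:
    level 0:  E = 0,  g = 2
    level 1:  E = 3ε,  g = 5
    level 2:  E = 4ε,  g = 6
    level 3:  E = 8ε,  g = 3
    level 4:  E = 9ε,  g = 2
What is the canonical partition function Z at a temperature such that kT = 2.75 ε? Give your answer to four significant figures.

Eᵢ/kT = 0, 1.09091, 1.45455, 2.90909, 3.27273.
Z = Σ gᵢe^(−Eᵢ/kT) = 2·e^(−0) + 5·e^(−1.09091) + 6·e^(−1.45455) + 3·e^(−2.90909) + 2·e^(−3.27273) = 2.00000 + 1.67955 + 1.40103 + 0.163576 + 0.0758056 = 5.31996.

Z = 5.320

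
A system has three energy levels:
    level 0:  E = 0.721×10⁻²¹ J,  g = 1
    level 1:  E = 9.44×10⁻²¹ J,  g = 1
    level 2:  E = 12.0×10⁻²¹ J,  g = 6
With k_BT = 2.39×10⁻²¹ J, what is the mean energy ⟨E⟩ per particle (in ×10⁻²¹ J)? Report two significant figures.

1.5 ×10⁻²¹ J

Eᵢ/kT = 0.3017, 3.950, 5.021.
Z = Σ gᵢe^(−Eᵢ/kT) = 1·e^(−0.3017) + 1·e^(−3.950) + 6·e^(−5.021) = 0.7396 + 0.01925 + 0.03959 = 0.7984.
⟨E⟩ = Σ Eᵢ gᵢe^(−Eᵢ/kT) / Z = (0.721·0.7396 + 9.44·0.01925 + 12.0·0.03959) / 0.7984 = 1.5 ×10⁻²¹ J.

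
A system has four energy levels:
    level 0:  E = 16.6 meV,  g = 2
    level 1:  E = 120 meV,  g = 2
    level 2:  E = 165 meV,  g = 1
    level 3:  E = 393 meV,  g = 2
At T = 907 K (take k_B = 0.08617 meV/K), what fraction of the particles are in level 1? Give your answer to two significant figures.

0.20

k_BT = 0.08617 × 907 K = 78.16 meV.
Eᵢ/kT = 0.2124, 1.535, 2.111, 5.028.
Z = Σ gᵢe^(−Eᵢ/kT) = 2·e^(−0.2124) + 2·e^(−1.535) + 1·e^(−2.111) + 2·e^(−5.028) = 1.617 + 0.4309 + 0.1211 + 0.01310 = 2.182.
P₁ = g₁ e^(−E₁/kT) / Z = 0.4309/2.182 = 0.20.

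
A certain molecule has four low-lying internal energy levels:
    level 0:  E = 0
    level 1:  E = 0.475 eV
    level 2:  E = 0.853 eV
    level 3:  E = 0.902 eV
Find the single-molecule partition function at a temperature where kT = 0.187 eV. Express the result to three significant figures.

Z = 1.10

Eᵢ/kT = 0, 2.5401, 4.5615, 4.8235.
Z = Σ e^(−Eᵢ/kT) = e^(−0) + e^(−2.5401) + e^(−4.5615) + e^(−4.8235) = 1.0000 + 0.078859 + 0.010446 + 0.0080386 = 1.0973.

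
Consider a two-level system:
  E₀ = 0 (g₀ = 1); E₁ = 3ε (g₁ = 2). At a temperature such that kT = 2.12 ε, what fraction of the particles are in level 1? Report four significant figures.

Eᵢ/kT = 0, 1.41509.
Z = Σ gᵢe^(−Eᵢ/kT) = 1·e^(−0) + 2·e^(−1.41509) = 1.00000 + 0.485808 = 1.48581.
P₁ = g₁ e^(−E₁/kT) / Z = 0.485808/1.48581 = 0.3270.

0.3270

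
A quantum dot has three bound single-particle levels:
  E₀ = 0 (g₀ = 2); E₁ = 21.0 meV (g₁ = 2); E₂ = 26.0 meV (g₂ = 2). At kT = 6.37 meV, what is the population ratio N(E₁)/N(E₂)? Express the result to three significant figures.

n₁/n₂ = (g₁/g₂) exp[−(E₁−E₂)/kT] = (2/2) × exp(−(-5.0 meV)/(6.37 meV)) = (2/2) × exp(0.78493) = 2.19.

2.19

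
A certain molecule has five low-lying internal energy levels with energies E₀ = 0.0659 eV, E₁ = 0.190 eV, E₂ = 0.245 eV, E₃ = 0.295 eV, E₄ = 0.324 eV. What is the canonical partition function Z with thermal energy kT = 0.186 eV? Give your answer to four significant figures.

Eᵢ/kT = 0.354301, 1.02151, 1.31720, 1.58602, 1.74194.
Z = Σ e^(−Eᵢ/kT) = e^(−0.354301) + e^(−1.02151) + e^(−1.31720) + e^(−1.58602) + e^(−1.74194) = 0.701664 + 0.360051 + 0.267884 + 0.204739 + 0.175180 = 1.70952.

Z = 1.710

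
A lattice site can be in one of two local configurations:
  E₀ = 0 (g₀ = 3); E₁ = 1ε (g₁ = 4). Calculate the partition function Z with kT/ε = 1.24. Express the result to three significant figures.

Eᵢ/kT = 0, 0.80645.
Z = Σ gᵢe^(−Eᵢ/kT) = 3·e^(−0) + 4·e^(−0.80645) = 3.0000 + 1.7858 = 4.7858.

Z = 4.79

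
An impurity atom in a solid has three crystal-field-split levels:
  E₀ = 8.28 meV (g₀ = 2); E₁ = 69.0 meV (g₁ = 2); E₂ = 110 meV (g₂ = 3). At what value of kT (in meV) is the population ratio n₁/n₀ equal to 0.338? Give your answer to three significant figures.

56.0 meV

n₁/n₀ = (g₁/g₀) exp[−(E₁−E₀)/kT] = 0.338.
⇒ (E₁−E₀)/kT = ln((2/2)/0.338) = ln(2.9586) = 1.0847.
kT = 60.72 meV / 1.0847 = 56.0 meV.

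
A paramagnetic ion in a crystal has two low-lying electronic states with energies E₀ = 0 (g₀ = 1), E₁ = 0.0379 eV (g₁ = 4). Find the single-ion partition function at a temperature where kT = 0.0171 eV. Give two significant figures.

Eᵢ/kT = 0, 2.216.
Z = Σ gᵢe^(−Eᵢ/kT) = 1·e^(−0) + 4·e^(−2.216) = 1.000 + 0.4362 = 1.436.

Z = 1.4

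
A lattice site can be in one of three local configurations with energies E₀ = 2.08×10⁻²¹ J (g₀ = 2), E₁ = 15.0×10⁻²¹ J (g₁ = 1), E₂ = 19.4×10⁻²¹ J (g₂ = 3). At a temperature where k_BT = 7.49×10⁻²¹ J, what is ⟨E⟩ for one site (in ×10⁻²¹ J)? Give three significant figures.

5.09 ×10⁻²¹ J

Eᵢ/kT = 0.27770, 2.0027, 2.5901.
Z = Σ gᵢe^(−Eᵢ/kT) = 2·e^(−0.27770) + 1·e^(−2.0027) + 3·e^(−2.5901) = 1.5150 + 0.13497 + 0.22504 = 1.8750.
⟨E⟩ = Σ Eᵢ gᵢe^(−Eᵢ/kT) / Z = (2.08·1.5150 + 15.0·0.13497 + 19.4·0.22504) / 1.8750 = 5.09 ×10⁻²¹ J.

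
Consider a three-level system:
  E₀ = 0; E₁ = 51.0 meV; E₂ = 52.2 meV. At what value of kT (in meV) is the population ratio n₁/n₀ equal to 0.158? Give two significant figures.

28 meV

n₁/n₀ = exp[−(E₁−E₀)/kT] = 0.158.
⇒ (E₁−E₀)/kT = ln(1/0.158) = ln(6.329) = 1.845.
kT = 51.0 meV / 1.845 = 28 meV.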